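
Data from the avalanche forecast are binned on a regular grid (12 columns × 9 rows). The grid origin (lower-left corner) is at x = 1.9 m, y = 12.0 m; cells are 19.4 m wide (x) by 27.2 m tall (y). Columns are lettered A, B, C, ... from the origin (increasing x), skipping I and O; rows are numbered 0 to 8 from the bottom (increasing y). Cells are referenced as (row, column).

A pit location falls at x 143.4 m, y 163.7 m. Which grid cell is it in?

(5, H)

Column index: ⌊(143.4 − 1.9) / 19.4⌋ = ⌊7.294⌋ = 7 → column H
Row offset from origin: ⌊(163.7 − 12.0) / 27.2⌋ = ⌊5.577⌋ = 5 → row 5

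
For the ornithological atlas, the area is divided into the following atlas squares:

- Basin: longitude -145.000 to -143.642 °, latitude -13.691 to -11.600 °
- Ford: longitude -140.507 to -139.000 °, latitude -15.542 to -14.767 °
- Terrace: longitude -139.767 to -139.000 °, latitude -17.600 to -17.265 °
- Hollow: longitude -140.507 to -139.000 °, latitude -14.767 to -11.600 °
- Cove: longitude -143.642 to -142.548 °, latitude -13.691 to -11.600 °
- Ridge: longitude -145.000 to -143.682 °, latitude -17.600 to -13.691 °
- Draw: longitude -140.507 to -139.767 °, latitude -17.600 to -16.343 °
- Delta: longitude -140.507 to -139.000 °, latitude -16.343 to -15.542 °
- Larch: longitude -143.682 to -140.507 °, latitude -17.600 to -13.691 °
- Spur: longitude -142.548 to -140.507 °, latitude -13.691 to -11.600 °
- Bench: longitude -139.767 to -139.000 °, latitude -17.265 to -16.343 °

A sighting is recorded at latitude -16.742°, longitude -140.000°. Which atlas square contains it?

Draw

The point has longitude = -140.000 and latitude = -16.742.
Only Draw satisfies -140.507 ≤ longitude ≤ -139.767 and -17.600 ≤ latitude ≤ -16.343.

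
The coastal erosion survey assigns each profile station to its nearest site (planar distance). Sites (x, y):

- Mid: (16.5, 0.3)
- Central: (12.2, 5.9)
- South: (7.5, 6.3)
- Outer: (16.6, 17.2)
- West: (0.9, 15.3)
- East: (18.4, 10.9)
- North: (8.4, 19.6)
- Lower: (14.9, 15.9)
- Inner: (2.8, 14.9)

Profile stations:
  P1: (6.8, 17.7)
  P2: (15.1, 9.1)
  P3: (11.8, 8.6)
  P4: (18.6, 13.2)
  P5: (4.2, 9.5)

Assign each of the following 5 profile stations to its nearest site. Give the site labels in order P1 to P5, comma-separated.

P1 → North (d²=6.17)
P2 → East (d²=14.13)
P3 → Central (d²=7.45)
P4 → East (d²=5.33)
P5 → South (d²=21.13)

North, East, Central, East, South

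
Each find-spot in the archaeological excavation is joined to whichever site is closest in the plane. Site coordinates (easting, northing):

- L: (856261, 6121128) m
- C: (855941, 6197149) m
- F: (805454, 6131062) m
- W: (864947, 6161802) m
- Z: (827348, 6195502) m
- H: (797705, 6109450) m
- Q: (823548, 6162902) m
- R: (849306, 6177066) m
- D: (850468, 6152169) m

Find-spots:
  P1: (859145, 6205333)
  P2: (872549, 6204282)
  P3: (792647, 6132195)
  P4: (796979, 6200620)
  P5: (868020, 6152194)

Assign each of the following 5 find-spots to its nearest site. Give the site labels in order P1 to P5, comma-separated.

C, C, F, Z, W

P1 → C (d²=77243472.00)
P2 → C (d²=326705353.00)
P3 → F (d²=165302938.00)
P4 → Z (d²=948470085.00)
P5 → W (d²=101756993.00)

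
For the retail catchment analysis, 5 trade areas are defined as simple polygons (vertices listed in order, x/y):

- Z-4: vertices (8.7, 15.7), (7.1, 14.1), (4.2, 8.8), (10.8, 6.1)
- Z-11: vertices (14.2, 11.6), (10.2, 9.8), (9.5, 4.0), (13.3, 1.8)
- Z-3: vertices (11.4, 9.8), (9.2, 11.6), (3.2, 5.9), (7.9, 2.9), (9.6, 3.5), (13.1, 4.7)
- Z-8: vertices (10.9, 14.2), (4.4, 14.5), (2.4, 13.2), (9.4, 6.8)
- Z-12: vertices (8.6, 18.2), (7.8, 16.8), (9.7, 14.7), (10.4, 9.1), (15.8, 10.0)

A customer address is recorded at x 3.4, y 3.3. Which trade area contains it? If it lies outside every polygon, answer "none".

Cast a ray rightward from (3.4, 3.3). For each polygon, the edges (by vertex number in listed order) whose endpoints lie on opposite sides of y = 3.3, where each meets that height, and whether that is right or left of the point:
Z-4: no edge straddles that height → 0 crossings.
Z-11: 3–4 at x≈10.71 (right), 4–1 at x≈13.44 (right) → 2 crossings.
Z-3: 3–4 at x≈7.27 (right), 4–5 at x≈9.03 (right) → 2 crossings.
Z-8: no edge straddles that height → 0 crossings.
Z-12: no edge straddles that height → 0 crossings.
All counts are even, so the point lies outside every listed polygon.

none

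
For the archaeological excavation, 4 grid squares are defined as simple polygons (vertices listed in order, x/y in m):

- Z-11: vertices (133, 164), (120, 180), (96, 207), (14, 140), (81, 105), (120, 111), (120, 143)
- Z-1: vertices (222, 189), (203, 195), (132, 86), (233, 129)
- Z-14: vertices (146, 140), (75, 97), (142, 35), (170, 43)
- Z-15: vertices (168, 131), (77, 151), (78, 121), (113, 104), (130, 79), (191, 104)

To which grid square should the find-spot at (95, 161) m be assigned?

Z-11

Cast a ray rightward from (95, 161). For each polygon, the edges (by vertex number in listed order) whose endpoints lie on opposite sides of y = 161, where each meets that height, and whether that is right or left of the point:
Z-11: 3–4 at x≈39.7 (left), 7–1 at x≈131.1 (right) → 1 crossing.
Z-1: 2–3 at x≈180.9 (right), 4–1 at x≈227.1 (right) → 2 crossings.
Z-14: no edge straddles that height → 0 crossings.
Z-15: no edge straddles that height → 0 crossings.
Only Z-11 has an odd count, so the point is inside Z-11.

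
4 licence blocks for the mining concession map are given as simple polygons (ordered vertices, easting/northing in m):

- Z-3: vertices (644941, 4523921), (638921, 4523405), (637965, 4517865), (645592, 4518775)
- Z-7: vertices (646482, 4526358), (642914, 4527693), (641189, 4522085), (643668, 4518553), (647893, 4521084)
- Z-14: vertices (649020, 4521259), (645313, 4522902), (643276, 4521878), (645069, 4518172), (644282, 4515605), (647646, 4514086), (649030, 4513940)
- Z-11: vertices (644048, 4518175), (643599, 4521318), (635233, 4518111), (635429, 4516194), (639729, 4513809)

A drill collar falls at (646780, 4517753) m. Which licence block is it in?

Cast a ray rightward from (646780, 4517753). For each polygon, the edges (by vertex number in listed order) whose endpoints lie on opposite sides of northing = 4517753, where each meets that height, and whether that is right or left of the point:
Z-3: no edge straddles that height → 0 crossings.
Z-7: no edge straddles that height → 0 crossings.
Z-14: 4–5 at easting≈644940.5 (left), 7–1 at easting≈649024.8 (right) → 1 crossing.
Z-11: 3–4 at easting≈635269.6 (left), 5–1 at easting≈643630.5 (left) → 0 crossings.
Only Z-14 has an odd count, so the point is inside Z-14.

Z-14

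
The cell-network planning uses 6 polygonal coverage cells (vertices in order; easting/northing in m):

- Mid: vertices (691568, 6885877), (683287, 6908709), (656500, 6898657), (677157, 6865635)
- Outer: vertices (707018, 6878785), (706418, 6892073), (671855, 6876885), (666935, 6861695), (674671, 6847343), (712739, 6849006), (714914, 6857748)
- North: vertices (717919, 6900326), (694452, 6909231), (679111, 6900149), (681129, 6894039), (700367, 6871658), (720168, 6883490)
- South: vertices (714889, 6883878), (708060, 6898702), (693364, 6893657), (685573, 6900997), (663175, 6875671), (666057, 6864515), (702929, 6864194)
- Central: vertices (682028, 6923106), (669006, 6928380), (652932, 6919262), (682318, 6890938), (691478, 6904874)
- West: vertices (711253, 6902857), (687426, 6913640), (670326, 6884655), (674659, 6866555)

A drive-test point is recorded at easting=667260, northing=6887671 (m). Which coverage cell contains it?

Mid

Cast a ray rightward from (667260, 6887671). For each polygon, the edges (by vertex number in listed order) whose endpoints lie on opposite sides of northing = 6887671, where each meets that height, and whether that is right or left of the point:
Mid: 1–2 at easting≈690917.3 (right), 3–4 at easting≈663372.3 (left) → 1 crossing.
Outer: 1–2 at easting≈706616.8 (right), 2–3 at easting≈696400.5 (right) → 2 crossings.
North: 4–5 at easting≈686602.7 (right), 6–1 at easting≈719609.5 (right) → 2 crossings.
South: 1–2 at easting≈713141.7 (right), 4–5 at easting≈673787.7 (right) → 2 crossings.
Central: no edge straddles that height → 0 crossings.
West: 2–3 at easting≈672105.3 (right), 4–1 at easting≈695944.8 (right) → 2 crossings.
Only Mid has an odd count, so the point is inside Mid.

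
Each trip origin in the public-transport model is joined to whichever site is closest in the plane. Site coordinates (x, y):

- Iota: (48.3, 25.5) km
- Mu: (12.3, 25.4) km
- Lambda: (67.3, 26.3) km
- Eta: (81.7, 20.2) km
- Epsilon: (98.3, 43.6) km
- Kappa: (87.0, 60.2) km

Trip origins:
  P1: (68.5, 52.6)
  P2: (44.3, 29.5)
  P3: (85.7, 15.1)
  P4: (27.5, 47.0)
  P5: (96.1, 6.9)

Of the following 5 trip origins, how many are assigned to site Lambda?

P1 → Kappa
P2 → Iota
P3 → Eta
P4 → Mu
P5 → Eta
0 of the 5 go to Lambda.

0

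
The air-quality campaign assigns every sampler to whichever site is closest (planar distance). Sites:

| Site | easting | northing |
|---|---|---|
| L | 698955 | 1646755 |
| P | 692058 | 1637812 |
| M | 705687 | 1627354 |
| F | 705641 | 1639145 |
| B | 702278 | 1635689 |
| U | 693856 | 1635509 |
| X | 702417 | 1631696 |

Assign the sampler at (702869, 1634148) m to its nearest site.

B

Squared distances to each site:
L: 174255845.000; P: 130302617.000; M: 54099560.000; F: 32653993.000; B: 2723962.000; U: 83086490.000; X: 6216608.000.
Minimum at B.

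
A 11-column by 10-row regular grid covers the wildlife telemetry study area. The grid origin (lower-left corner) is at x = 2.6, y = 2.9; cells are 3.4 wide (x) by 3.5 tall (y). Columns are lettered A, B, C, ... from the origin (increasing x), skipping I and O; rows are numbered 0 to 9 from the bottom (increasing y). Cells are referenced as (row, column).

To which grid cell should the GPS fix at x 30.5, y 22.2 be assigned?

(5, J)

Column index: ⌊(30.5 − 2.6) / 3.4⌋ = ⌊8.206⌋ = 8 → column J
Row offset from origin: ⌊(22.2 − 2.9) / 3.5⌋ = ⌊5.514⌋ = 5 → row 5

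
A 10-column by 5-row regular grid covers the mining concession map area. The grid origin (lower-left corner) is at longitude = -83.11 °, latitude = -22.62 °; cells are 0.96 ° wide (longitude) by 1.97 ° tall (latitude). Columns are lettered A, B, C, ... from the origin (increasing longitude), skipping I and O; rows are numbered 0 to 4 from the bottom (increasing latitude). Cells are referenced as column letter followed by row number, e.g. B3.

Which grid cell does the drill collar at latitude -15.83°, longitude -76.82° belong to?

G3

Column index: ⌊(-76.82 − -83.11) / 0.96⌋ = ⌊6.552⌋ = 6 → column G
Row offset from origin: ⌊(-15.83 − -22.62) / 1.97⌋ = ⌊3.447⌋ = 3 → row 3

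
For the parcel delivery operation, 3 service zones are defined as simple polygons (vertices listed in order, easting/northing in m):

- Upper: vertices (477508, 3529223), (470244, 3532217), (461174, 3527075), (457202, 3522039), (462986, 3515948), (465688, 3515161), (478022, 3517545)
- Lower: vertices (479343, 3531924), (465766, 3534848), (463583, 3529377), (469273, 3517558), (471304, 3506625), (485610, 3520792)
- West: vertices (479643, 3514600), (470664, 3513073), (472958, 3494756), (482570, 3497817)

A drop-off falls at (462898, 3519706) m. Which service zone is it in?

Upper

Cast a ray rightward from (462898, 3519706). For each polygon, the edges (by vertex number in listed order) whose endpoints lie on opposite sides of northing = 3519706, where each meets that height, and whether that is right or left of the point:
Upper: 4–5 at easting≈459417.4 (left), 7–1 at easting≈477926.9 (right) → 1 crossing.
Lower: 3–4 at easting≈468238.9 (right), 5–6 at easting≈484513.3 (right) → 2 crossings.
West: no edge straddles that height → 0 crossings.
Only Upper has an odd count, so the point is inside Upper.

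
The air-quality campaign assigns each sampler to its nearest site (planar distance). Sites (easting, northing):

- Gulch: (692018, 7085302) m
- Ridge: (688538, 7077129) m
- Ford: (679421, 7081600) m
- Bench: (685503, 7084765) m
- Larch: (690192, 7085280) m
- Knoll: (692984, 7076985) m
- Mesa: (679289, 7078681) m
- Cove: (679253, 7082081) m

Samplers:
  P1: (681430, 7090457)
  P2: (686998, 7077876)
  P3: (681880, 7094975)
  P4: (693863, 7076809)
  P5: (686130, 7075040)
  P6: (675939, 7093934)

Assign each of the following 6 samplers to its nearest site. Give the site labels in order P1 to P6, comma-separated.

P1 → Bench (d²=48988193.00)
P2 → Ridge (d²=2929609.00)
P3 → Bench (d²=117370229.00)
P4 → Knoll (d²=803617.00)
P5 → Ridge (d²=10162385.00)
P6 → Cove (d²=151476205.00)

Bench, Ridge, Bench, Knoll, Ridge, Cove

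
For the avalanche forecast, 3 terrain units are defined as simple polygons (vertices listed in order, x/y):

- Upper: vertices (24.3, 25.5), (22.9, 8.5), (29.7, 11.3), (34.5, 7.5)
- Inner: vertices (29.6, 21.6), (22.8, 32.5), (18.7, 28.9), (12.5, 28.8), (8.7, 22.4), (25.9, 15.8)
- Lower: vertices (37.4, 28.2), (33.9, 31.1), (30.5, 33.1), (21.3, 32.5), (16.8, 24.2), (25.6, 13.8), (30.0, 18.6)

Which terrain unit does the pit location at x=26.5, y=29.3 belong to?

Cast a ray rightward from (26.5, 29.3). For each polygon, the edges (by vertex number in listed order) whose endpoints lie on opposite sides of y = 29.3, where each meets that height, and whether that is right or left of the point:
Upper: no edge straddles that height → 0 crossings.
Inner: 1–2 at x≈24.80 (left), 2–3 at x≈19.16 (left) → 0 crossings.
Lower: 1–2 at x≈36.07 (right), 4–5 at x≈19.57 (left) → 1 crossing.
Only Lower has an odd count, so the point is inside Lower.

Lower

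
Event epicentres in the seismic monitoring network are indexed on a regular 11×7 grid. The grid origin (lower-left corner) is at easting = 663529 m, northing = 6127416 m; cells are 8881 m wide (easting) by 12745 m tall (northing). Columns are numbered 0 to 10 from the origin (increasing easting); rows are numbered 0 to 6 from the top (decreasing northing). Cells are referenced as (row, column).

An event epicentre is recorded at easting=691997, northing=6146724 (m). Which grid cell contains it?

(5, 3)

Column index: ⌊(691997 − 663529) / 8881⌋ = ⌊3.205⌋ = 3
Row offset from origin: ⌊(6146724 − 6127416) / 12745⌋ = ⌊1.515⌋ = 1 → row 5 (counted from top)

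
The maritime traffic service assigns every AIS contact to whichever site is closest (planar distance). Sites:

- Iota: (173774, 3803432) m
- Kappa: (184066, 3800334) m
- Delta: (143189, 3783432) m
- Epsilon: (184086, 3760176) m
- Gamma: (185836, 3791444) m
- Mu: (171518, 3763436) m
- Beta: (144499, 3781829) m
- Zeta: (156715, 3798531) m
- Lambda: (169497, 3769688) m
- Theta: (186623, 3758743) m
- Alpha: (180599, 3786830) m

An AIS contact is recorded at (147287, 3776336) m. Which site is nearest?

Beta

Squared distances to each site:
Iota: 1435754385.000; Kappa: 1928598845.000; Delta: 67146820.000; Epsilon: 1615312001.000; Gamma: 1714277065.000; Mu: 753551361.000; Beta: 37945993.000; Zeta: 581505209.000; Lambda: 537480004.000; Theta: 1856834545.000; Alpha: 1219813380.000.
Minimum at Beta.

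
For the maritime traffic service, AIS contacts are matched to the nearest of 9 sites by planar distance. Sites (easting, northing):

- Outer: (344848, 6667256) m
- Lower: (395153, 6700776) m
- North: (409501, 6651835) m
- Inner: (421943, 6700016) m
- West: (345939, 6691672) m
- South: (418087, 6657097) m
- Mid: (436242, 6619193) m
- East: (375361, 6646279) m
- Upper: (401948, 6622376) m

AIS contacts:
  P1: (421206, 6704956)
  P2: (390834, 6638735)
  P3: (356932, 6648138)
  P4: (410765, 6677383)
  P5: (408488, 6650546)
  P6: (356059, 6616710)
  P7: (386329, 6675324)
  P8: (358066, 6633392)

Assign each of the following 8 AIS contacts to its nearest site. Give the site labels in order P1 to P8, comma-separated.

Inner, East, East, South, North, East, Lower, East

P1 → Inner (d²=24946769.00)
P2 → East (d²=296325665.00)
P3 → East (d²=343083922.00)
P4 → South (d²=465133480.00)
P5 → North (d²=2687690.00)
P6 → East (d²=1246892965.00)
P7 → Lower (d²=725667280.00)
P8 → East (d²=465191794.00)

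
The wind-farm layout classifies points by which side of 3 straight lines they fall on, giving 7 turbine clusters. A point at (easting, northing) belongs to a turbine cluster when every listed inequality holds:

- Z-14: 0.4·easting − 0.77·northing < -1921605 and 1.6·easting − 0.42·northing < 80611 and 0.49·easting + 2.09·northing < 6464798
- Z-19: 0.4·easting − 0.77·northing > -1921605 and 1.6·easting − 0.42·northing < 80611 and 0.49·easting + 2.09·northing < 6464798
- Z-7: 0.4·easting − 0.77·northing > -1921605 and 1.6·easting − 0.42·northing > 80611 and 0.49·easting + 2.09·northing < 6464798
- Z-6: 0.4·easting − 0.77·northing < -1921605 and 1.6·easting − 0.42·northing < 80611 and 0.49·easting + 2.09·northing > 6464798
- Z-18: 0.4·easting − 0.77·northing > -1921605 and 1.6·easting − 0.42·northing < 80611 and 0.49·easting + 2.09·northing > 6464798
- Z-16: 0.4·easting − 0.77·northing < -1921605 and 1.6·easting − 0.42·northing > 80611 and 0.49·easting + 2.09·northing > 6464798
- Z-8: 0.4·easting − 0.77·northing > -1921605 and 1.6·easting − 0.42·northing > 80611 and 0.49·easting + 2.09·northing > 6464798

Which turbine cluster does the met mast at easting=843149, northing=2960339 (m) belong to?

Z-16

0.4·843149 − 0.77·2960339 = -1942201.430, which is < -1921605
1.6·843149 − 0.42·2960339 = 105696.020, which is > 80611
0.49·843149 + 2.09·2960339 = 6600251.520, which is > 6464798
This sign pattern matches Z-16.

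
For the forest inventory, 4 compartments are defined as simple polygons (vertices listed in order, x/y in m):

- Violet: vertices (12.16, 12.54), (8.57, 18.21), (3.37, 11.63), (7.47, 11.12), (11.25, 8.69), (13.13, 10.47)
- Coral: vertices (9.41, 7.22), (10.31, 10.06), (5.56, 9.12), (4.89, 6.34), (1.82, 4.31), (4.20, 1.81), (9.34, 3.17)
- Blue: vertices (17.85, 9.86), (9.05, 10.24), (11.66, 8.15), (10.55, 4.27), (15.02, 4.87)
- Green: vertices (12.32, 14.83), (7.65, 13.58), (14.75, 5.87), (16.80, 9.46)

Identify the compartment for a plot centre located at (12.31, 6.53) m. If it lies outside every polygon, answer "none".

Blue

Cast a ray rightward from (12.31, 6.53). For each polygon, the edges (by vertex number in listed order) whose endpoints lie on opposite sides of y = 6.53, where each meets that height, and whether that is right or left of the point:
Violet: no edge straddles that height → 0 crossings.
Coral: 3–4 at x≈4.936 (left), 7–1 at x≈9.398 (left) → 0 crossings.
Blue: 3–4 at x≈11.197 (left), 5–1 at x≈15.961 (right) → 1 crossing.
Green: 2–3 at x≈14.142 (right), 3–4 at x≈15.127 (right) → 2 crossings.
Only Blue has an odd count, so the point is inside Blue.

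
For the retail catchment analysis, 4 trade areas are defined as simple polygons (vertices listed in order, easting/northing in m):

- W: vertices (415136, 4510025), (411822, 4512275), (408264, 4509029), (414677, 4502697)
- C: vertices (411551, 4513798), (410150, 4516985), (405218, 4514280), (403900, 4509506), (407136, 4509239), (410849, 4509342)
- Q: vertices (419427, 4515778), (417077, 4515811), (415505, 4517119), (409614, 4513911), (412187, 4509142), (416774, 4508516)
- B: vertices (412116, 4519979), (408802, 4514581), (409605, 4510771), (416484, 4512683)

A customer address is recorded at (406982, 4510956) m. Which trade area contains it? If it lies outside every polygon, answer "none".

Cast a ray rightward from (406982, 4510956). For each polygon, the edges (by vertex number in listed order) whose endpoints lie on opposite sides of northing = 4510956, where each meets that height, and whether that is right or left of the point:
W: 1–2 at easting≈413764.7 (right), 2–3 at easting≈410376.2 (right) → 2 crossings.
C: 3–4 at easting≈404300.3 (left), 6–1 at easting≈411103.3 (right) → 1 crossing.
Q: 4–5 at easting≈411208.3 (right), 6–1 at easting≈417665.4 (right) → 2 crossings.
B: 2–3 at easting≈409566.0 (right), 3–4 at easting≈410270.6 (right) → 2 crossings.
Only C has an odd count, so the point is inside C.

C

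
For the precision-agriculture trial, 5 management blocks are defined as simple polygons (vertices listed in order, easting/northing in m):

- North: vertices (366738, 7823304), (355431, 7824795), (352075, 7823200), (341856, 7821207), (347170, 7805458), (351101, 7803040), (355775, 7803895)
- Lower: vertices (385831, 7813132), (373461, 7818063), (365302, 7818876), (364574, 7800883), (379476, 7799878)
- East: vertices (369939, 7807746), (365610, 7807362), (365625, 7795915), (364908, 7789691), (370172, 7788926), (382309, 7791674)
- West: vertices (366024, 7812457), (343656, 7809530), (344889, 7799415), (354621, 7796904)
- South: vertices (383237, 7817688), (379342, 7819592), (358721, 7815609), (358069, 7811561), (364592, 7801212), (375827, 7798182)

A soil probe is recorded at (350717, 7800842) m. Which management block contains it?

Cast a ray rightward from (350717, 7800842). For each polygon, the edges (by vertex number in listed order) whose endpoints lie on opposite sides of northing = 7800842, where each meets that height, and whether that is right or left of the point:
North: no edge straddles that height → 0 crossings.
Lower: 4–5 at easting≈365181.9 (right), 5–1 at easting≈379938.2 (right) → 2 crossings.
East: 2–3 at easting≈365618.5 (right), 6–1 at easting≈375252.7 (right) → 2 crossings.
West: 2–3 at easting≈344715.1 (left), 4–1 at easting≈357508.2 (right) → 1 crossing.
South: 5–6 at easting≈365963.9 (right), 6–1 at easting≈376837.5 (right) → 2 crossings.
Only West has an odd count, so the point is inside West.

West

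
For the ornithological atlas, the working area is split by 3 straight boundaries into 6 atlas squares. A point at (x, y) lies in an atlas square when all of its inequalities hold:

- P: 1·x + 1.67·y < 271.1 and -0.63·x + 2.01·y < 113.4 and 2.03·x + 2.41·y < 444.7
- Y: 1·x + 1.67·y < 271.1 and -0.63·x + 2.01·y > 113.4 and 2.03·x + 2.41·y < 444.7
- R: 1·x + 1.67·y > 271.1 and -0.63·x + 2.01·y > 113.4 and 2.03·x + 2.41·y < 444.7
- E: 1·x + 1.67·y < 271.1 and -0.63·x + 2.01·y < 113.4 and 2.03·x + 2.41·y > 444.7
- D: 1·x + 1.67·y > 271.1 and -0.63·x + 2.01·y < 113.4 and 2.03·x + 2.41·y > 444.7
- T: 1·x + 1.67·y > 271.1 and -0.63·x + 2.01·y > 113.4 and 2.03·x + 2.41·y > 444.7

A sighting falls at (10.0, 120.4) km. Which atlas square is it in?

Y

1·10.0 + 1.67·120.4 = 211.068, which is < 271.1
-0.63·10.0 + 2.01·120.4 = 235.704, which is > 113.4
2.03·10.0 + 2.41·120.4 = 310.464, which is < 444.7
This sign pattern matches Y.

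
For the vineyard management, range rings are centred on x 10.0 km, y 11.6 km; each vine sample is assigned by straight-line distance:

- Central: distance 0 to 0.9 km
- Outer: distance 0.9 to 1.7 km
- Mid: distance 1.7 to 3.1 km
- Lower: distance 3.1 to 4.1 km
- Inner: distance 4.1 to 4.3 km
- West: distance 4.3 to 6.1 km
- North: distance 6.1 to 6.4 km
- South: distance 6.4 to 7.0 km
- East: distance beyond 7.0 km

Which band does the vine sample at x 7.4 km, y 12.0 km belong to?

Mid

Distance = √((7.4−10.0)² + (12.0−11.6)²) = √(6.760 + 0.160) = 2.631 km.
1.7 ≤ 2.631 < 3.1 → Mid.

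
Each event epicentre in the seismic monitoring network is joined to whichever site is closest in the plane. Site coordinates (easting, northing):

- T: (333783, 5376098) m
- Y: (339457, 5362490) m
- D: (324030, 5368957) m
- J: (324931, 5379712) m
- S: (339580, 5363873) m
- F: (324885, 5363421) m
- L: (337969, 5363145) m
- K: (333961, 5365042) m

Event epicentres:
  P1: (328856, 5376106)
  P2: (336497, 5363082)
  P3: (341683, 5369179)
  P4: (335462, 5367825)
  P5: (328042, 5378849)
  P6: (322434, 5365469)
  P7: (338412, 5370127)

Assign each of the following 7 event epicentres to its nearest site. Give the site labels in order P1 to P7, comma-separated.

P1 → T (d²=24275393.00)
P2 → L (d²=2170753.00)
P3 → S (d²=32576245.00)
P4 → K (d²=9998090.00)
P5 → J (d²=10423090.00)
P6 → F (d²=10201705.00)
P7 → S (d²=40476740.00)

T, L, S, K, J, F, S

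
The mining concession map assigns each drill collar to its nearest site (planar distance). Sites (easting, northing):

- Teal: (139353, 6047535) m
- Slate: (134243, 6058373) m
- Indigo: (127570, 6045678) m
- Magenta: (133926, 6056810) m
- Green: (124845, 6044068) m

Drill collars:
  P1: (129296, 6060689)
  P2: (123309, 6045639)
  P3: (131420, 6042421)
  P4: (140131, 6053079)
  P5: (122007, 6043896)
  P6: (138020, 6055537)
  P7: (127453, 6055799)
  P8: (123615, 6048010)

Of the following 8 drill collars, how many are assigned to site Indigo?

1

P1 → Slate
P2 → Green
P3 → Indigo
P4 → Teal
P5 → Green
P6 → Magenta
P7 → Magenta
P8 → Green
1 of the 8 goes to Indigo.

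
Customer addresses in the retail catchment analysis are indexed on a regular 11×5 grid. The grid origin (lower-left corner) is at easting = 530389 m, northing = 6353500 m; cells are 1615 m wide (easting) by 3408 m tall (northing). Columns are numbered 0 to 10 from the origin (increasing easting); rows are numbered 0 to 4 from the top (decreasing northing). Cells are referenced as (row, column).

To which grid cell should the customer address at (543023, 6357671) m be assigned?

Column index: ⌊(543023 − 530389) / 1615⌋ = ⌊7.823⌋ = 7
Row offset from origin: ⌊(6357671 − 6353500) / 3408⌋ = ⌊1.224⌋ = 1 → row 3 (counted from top)

(3, 7)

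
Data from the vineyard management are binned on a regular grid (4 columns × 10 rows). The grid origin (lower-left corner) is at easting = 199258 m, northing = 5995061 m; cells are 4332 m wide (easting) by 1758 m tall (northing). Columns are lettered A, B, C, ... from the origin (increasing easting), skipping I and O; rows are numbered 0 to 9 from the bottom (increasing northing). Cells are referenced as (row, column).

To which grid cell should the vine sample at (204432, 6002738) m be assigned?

Column index: ⌊(204432 − 199258) / 4332⌋ = ⌊1.194⌋ = 1 → column B
Row offset from origin: ⌊(6002738 − 5995061) / 1758⌋ = ⌊4.367⌋ = 4 → row 4

(4, B)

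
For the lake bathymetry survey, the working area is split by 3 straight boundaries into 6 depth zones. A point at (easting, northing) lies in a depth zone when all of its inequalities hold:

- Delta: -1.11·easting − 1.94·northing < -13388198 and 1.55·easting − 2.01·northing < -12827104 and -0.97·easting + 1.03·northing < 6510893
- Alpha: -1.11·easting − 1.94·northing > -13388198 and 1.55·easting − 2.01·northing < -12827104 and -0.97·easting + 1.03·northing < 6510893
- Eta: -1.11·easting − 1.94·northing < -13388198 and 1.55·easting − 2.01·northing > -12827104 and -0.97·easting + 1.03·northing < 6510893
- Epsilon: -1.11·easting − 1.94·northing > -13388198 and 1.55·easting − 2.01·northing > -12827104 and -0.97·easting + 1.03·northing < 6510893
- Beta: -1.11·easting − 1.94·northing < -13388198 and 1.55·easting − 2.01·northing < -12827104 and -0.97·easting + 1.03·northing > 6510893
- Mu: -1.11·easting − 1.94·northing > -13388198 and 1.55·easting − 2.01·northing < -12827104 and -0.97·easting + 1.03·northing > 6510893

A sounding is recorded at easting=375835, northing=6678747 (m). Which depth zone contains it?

Mu

-1.11·375835 − 1.94·6678747 = -13373946.030, which is > -13388198
1.55·375835 − 2.01·6678747 = -12841737.220, which is < -12827104
-0.97·375835 + 1.03·6678747 = 6514549.460, which is > 6510893
This sign pattern matches Mu.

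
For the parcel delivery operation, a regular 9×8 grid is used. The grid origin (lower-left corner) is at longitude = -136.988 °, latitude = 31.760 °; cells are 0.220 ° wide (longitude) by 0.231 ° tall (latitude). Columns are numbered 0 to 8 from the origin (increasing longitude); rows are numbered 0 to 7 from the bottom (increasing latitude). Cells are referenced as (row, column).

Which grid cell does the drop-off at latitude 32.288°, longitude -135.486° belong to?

(2, 6)

Column index: ⌊(-135.486 − -136.988) / 0.220⌋ = ⌊6.827⌋ = 6
Row offset from origin: ⌊(32.288 − 31.760) / 0.231⌋ = ⌊2.286⌋ = 2 → row 2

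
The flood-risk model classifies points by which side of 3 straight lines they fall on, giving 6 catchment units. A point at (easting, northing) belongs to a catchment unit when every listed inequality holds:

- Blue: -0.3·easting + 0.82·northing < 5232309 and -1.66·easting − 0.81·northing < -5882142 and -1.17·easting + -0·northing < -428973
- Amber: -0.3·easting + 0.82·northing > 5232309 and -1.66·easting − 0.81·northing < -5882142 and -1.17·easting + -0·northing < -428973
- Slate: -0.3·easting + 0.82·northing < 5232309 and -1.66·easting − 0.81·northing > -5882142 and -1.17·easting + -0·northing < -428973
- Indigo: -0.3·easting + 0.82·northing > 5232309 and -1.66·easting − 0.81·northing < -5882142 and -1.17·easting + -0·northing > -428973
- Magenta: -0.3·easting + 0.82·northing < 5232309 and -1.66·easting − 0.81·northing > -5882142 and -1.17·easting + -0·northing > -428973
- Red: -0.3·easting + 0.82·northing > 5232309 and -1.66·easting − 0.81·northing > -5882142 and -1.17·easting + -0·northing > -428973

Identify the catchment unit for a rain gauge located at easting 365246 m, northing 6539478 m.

-0.3·365246 + 0.82·6539478 = 5252798.160, which is > 5232309
-1.66·365246 − 0.81·6539478 = -5903285.540, which is < -5882142
-1.17·365246 + -0·6539478 = -427337.820, which is > -428973
This sign pattern matches Indigo.

Indigo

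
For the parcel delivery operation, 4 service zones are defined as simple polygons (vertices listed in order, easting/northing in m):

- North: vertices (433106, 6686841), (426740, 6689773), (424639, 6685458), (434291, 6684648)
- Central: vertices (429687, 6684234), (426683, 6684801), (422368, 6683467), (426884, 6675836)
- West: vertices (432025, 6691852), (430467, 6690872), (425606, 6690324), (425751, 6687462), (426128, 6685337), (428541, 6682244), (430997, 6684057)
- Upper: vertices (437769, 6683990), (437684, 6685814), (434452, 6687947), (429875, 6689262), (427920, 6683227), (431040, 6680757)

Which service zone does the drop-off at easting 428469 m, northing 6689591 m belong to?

West

Cast a ray rightward from (428469, 6689591). For each polygon, the edges (by vertex number in listed order) whose endpoints lie on opposite sides of northing = 6689591, where each meets that height, and whether that is right or left of the point:
North: 1–2 at easting≈427135.2 (left), 2–3 at easting≈426651.4 (left) → 0 crossings.
Central: no edge straddles that height → 0 crossings.
West: 3–4 at easting≈425643.1 (left), 7–1 at easting≈431726.8 (right) → 1 crossing.
Upper: no edge straddles that height → 0 crossings.
Only West has an odd count, so the point is inside West.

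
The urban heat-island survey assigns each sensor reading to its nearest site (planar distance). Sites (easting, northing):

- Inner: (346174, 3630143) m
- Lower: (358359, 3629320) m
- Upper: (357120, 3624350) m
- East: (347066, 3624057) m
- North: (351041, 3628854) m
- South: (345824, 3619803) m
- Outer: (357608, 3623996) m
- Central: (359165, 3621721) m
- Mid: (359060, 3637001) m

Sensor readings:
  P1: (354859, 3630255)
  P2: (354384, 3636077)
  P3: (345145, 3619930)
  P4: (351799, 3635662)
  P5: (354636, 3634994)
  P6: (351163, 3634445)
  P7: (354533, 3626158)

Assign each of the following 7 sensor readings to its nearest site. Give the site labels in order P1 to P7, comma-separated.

P1 → Lower (d²=13124225.00)
P2 → Mid (d²=22718752.00)
P3 → South (d²=477170.00)
P4 → North (d²=46923428.00)
P5 → Mid (d²=23599825.00)
P6 → North (d²=31274165.00)
P7 → Upper (d²=9961433.00)

Lower, Mid, South, North, Mid, North, Upper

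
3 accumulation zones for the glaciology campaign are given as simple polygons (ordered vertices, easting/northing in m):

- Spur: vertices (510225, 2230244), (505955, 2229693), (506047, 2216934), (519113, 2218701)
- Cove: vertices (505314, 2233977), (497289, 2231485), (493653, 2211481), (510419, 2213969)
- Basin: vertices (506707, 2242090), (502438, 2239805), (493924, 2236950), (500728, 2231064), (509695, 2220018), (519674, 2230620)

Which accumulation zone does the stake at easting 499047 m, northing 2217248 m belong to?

Cast a ray rightward from (499047, 2217248). For each polygon, the edges (by vertex number in listed order) whose endpoints lie on opposite sides of northing = 2217248, where each meets that height, and whether that is right or left of the point:
Spur: 2–3 at easting≈506044.7 (right), 3–4 at easting≈508368.9 (right) → 2 crossings.
Cove: 2–3 at easting≈494701.2 (left), 4–1 at easting≈509582.4 (right) → 1 crossing.
Basin: no edge straddles that height → 0 crossings.
Only Cove has an odd count, so the point is inside Cove.

Cove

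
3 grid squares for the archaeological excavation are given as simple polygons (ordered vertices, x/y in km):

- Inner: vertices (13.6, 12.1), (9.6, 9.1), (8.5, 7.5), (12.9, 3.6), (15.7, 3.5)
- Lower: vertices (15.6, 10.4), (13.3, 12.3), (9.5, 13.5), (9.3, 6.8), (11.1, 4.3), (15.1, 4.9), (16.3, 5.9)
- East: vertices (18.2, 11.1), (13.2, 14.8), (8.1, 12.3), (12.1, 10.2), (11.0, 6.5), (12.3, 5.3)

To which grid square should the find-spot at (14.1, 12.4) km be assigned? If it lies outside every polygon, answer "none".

East

Cast a ray rightward from (14.1, 12.4). For each polygon, the edges (by vertex number in listed order) whose endpoints lie on opposite sides of y = 12.4, where each meets that height, and whether that is right or left of the point:
Inner: no edge straddles that height → 0 crossings.
Lower: 2–3 at x≈12.98 (left), 3–4 at x≈9.47 (left) → 0 crossings.
East: 1–2 at x≈16.44 (right), 2–3 at x≈8.30 (left) → 1 crossing.
Only East has an odd count, so the point is inside East.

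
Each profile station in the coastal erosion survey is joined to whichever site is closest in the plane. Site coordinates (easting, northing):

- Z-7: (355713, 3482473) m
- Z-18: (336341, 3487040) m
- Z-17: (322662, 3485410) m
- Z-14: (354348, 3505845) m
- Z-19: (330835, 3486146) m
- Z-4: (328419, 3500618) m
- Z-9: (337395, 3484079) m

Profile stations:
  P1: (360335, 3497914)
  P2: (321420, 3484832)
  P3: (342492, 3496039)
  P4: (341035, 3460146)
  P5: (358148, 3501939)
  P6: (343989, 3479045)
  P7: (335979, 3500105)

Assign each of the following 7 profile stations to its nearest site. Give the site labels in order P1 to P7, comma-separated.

Z-14, Z-17, Z-18, Z-9, Z-14, Z-9, Z-4

P1 → Z-14 (d²=98744930.00)
P2 → Z-17 (d²=1876648.00)
P3 → Z-18 (d²=118816802.00)
P4 → Z-9 (d²=586038089.00)
P5 → Z-14 (d²=29696836.00)
P6 → Z-9 (d²=68821992.00)
P7 → Z-4 (d²=57416769.00)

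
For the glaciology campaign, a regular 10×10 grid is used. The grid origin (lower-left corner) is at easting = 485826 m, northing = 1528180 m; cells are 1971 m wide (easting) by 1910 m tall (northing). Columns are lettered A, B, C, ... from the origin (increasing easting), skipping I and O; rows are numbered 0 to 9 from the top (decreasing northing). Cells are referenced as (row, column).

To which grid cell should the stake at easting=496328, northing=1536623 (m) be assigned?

Column index: ⌊(496328 − 485826) / 1971⌋ = ⌊5.328⌋ = 5 → column F
Row offset from origin: ⌊(1536623 − 1528180) / 1910⌋ = ⌊4.420⌋ = 4 → row 5 (counted from top)

(5, F)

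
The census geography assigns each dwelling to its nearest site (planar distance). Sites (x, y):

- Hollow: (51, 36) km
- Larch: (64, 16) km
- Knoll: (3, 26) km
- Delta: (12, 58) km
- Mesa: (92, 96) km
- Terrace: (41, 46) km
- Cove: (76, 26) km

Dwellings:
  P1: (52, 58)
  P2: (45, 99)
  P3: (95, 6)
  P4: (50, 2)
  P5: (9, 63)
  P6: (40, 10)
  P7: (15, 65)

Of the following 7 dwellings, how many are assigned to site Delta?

2

P1 → Terrace
P2 → Mesa
P3 → Cove
P4 → Larch
P5 → Delta
P6 → Larch
P7 → Delta
2 of the 7 go to Delta.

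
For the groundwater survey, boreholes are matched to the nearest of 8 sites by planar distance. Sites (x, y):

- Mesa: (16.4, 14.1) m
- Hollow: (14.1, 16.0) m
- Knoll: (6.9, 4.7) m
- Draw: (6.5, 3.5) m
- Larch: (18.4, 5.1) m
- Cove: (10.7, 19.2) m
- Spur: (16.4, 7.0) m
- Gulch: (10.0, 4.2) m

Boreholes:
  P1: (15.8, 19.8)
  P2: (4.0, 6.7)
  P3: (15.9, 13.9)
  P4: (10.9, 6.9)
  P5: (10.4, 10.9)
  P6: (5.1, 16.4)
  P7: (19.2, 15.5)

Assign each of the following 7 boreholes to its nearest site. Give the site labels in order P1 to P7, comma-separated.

P1 → Hollow (d²=17.33)
P2 → Knoll (d²=12.41)
P3 → Mesa (d²=0.29)
P4 → Gulch (d²=8.10)
P5 → Hollow (d²=39.70)
P6 → Cove (d²=39.20)
P7 → Mesa (d²=9.80)

Hollow, Knoll, Mesa, Gulch, Hollow, Cove, Mesa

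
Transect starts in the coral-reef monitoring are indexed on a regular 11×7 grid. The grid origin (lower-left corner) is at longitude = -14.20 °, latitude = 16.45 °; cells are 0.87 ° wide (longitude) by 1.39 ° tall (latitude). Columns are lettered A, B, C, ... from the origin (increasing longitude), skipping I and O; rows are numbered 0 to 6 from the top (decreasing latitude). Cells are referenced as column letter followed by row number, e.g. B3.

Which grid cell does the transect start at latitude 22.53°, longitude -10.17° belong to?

E2

Column index: ⌊(-10.17 − -14.20) / 0.87⌋ = ⌊4.632⌋ = 4 → column E
Row offset from origin: ⌊(22.53 − 16.45) / 1.39⌋ = ⌊4.374⌋ = 4 → row 2 (counted from top)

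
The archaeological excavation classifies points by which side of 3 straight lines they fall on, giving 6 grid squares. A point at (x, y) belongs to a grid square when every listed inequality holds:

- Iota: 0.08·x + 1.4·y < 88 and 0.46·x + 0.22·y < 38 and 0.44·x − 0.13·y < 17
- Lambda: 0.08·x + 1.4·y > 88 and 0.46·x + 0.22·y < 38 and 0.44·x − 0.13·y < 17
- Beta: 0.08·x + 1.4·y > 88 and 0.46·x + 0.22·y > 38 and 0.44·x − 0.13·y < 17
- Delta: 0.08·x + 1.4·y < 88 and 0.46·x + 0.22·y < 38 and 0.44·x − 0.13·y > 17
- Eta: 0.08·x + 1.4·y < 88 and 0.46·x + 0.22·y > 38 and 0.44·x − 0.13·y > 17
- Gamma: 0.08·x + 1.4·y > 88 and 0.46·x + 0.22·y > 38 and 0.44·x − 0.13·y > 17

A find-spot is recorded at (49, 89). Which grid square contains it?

0.08·49 + 1.4·89 = 128.520, which is > 88
0.46·49 + 0.22·89 = 42.120, which is > 38
0.44·49 − 0.13·89 = 9.990, which is < 17
This sign pattern matches Beta.

Beta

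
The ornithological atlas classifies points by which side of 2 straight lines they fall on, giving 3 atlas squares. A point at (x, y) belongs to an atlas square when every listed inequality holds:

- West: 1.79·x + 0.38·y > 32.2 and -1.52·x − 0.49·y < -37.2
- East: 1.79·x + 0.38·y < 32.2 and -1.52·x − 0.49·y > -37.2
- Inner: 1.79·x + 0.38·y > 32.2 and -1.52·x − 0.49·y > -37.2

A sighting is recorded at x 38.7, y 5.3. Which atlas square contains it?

West

1.79·38.7 + 0.38·5.3 = 71.287, which is > 32.2
-1.52·38.7 − 0.49·5.3 = -61.421, which is < -37.2
This sign pattern matches West.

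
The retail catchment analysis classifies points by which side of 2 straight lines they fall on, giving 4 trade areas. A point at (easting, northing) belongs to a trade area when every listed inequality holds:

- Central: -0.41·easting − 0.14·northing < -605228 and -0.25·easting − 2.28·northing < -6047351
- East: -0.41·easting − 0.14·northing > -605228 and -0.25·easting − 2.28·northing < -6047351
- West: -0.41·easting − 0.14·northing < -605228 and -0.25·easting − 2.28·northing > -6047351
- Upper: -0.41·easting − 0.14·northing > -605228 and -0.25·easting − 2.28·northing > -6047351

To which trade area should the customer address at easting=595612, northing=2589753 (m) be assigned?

Central

-0.41·595612 − 0.14·2589753 = -606766.340, which is < -605228
-0.25·595612 − 2.28·2589753 = -6053539.840, which is < -6047351
This sign pattern matches Central.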